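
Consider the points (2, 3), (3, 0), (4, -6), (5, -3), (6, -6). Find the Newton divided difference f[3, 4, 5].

9/2

f[3,4] = (-6 - 0) / (4 - 3) = -6
f[4,5] = (-3 - (-6)) / (5 - 4) = 3
f[3,4,5] = (3 - (-6)) / (5 - 3) = 9/2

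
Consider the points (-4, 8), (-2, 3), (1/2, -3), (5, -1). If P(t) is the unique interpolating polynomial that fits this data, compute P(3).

Evaluate each Lagrange basis at t = 3:
L_0(3) = (5)·(5/2)·(-2)/[(-2)·(-9/2)·(-9)] = 25/81
L_1(3) = (7)·(5/2)·(-2)/[(2)·(-5/2)·(-7)] = -1
L_2(3) = (7)·(5)·(-2)/[(9/2)·(5/2)·(-9/2)] = 112/81
L_3(3) = (7)·(5)·(5/2)/[(9)·(7)·(9/2)] = 25/81
Sum: 8·(25/81) + 3·(-1) + (-3)·(112/81) + (-1)·(25/81) = -404/81

-404/81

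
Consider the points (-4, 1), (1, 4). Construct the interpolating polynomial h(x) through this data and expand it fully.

h(x) = (3/5)x + 17/5

Build the Lagrange basis polynomials:
L_0(x) = (x - 1) / [-5] = -(1/5)x + 1/5
L_1(x) = (x + 4) / [5] = (1/5)x + 4/5
h(x) = 1·L_0 + 4·L_1
  1·L_0(x) = -(1/5)x + 1/5
  4·L_1(x) = (4/5)x + 16/5
Adding term by term: (3/5)x + 17/5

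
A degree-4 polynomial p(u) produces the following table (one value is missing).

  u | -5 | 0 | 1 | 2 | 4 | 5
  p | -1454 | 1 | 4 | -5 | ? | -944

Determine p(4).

The 5 known values determine p uniquely (degree ≤ 4).
L_0(4) = (4)·(3)·(2)·(-1)/[(-5)·(-6)·(-7)·(-10)] = -2/175
L_1(4) = (9)·(3)·(2)·(-1)/[(5)·(-1)·(-2)·(-5)] = 27/25
L_2(4) = (9)·(4)·(2)·(-1)/[(6)·(1)·(-1)·(-4)] = -3
L_3(4) = (9)·(4)·(3)·(-1)/[(7)·(2)·(1)·(-3)] = 18/7
L_4(4) = (9)·(4)·(3)·(2)/[(10)·(5)·(4)·(3)] = 9/25
Sum: (-1454)·(-2/175) + 1·(27/25) + 4·(-3) + (-5)·(18/7) + (-944)·(9/25) = -347

-347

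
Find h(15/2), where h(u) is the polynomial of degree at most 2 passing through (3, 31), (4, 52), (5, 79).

691/4

Using Newton's divided-difference form:
h[3,4] = (52 - 31) / (4 - 3) = 21
h[4,5] = (79 - 52) / (5 - 4) = 27
h[3,4,5] = (27 - 21) / (5 - 3) = 3
h(15/2) = 31 + 21·(9/2) + 3·(9/2)·(7/2) = 691/4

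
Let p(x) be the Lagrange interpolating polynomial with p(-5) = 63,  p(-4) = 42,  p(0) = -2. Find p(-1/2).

0

L_0(-1/2) = (7/2)·(-1/2)/[(-1)·(-5)] = -7/20
L_1(-1/2) = (9/2)·(-1/2)/[(1)·(-4)] = 9/16
L_2(-1/2) = (9/2)·(7/2)/[(5)·(4)] = 63/80
Sum: 63·(-7/20) + 42·(9/16) + (-2)·(63/80) = 0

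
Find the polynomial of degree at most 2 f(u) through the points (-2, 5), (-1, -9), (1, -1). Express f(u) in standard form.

Build the Lagrange basis polynomials:
L_0(u) = (u + 1)(u - 1) / [3] = (1/3)u^2 - 1/3
L_1(u) = (u + 2)(u - 1) / [-2] = -(1/2)u^2 - (1/2)u + 1
L_2(u) = (u + 2)(u + 1) / [6] = (1/6)u^2 + (1/2)u + 1/3
f(u) = 5·L_0 + (-9)·L_1 + (-1)·L_2
  5·L_0(u) = (5/3)u^2 - 5/3
  (-9)·L_1(u) = (9/2)u^2 + (9/2)u - 9
  (-1)·L_2(u) = -(1/6)u^2 - (1/2)u - 1/3
Adding term by term: 6u^2 + 4u - 11

f(u) = 6u^2 + 4u - 11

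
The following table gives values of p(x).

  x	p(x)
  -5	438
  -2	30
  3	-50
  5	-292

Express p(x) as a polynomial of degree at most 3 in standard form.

Build the Lagrange basis polynomials:
L_0(x) = (x + 2)(x - 3)(x - 5) / [-240] = -(1/240)x^3 + (1/40)x^2 + (1/240)x - 1/8
L_1(x) = (x + 5)(x - 3)(x - 5) / [105] = (1/105)x^3 - (1/35)x^2 - (5/21)x + 5/7
L_2(x) = (x + 5)(x + 2)(x - 5) / [-80] = -(1/80)x^3 - (1/40)x^2 + (5/16)x + 5/8
L_3(x) = (x + 5)(x + 2)(x - 3) / [140] = (1/140)x^3 + (1/35)x^2 - (11/140)x - 3/14
p(x) = 438·L_0 + 30·L_1 + (-50)·L_2 + (-292)·L_3
  438·L_0(x) = -(73/40)x^3 + (219/20)x^2 + (73/40)x - 219/4
  30·L_1(x) = (2/7)x^3 - (6/7)x^2 - (50/7)x + 150/7
  (-50)·L_2(x) = (5/8)x^3 + (5/4)x^2 - (125/8)x - 125/4
  (-292)·L_3(x) = -(73/35)x^3 - (292/35)x^2 + (803/35)x + 438/7
Adding term by term: -3x^3 + 3x^2 + 2x - 2

p(x) = -3x^3 + 3x^2 + 2x - 2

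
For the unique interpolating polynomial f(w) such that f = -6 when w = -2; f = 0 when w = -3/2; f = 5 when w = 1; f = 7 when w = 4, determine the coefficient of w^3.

The leading coefficient equals the top divided difference f[-2,-3/2,1,4].
f[-2,-3/2] = (0 - (-6)) / (-3/2 - (-2)) = 12
f[-3/2,1] = (5 - 0) / (1 - (-3/2)) = 2
f[1,4] = (7 - 5) / (4 - 1) = 2/3
f[-2,-3/2,1] = (2 - 12) / (1 - (-2)) = -10/3
f[-3/2,1,4] = (2/3 - 2) / (4 - (-3/2)) = -8/33
f[-2,-3/2,1,4] = (-8/33 - (-10/3)) / (4 - (-2)) = 17/33

17/33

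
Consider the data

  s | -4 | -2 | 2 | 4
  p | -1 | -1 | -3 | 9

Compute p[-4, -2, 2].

p[-4,-2] = (-1 - (-1)) / (-2 - (-4)) = 0
p[-2,2] = (-3 - (-1)) / (2 - (-2)) = -1/2
p[-4,-2,2] = (-1/2 - 0) / (2 - (-4)) = -1/12

-1/12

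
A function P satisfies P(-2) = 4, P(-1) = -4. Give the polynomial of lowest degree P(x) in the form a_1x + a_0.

Build the Lagrange basis polynomials:
L_0(x) = (x + 1) / [-1] = -x - 1
L_1(x) = (x + 2) / [1] = x + 2
P(x) = 4·L_0 + (-4)·L_1
  4·L_0(x) = -4x - 4
  (-4)·L_1(x) = -4x - 8
Adding term by term: -8x - 12

P(x) = -8x - 12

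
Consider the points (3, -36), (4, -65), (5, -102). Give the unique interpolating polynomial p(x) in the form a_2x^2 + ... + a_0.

p(x) = -4x^2 - x + 3

L_0(x) = (x - 4)(x - 5) / [2] = (1/2)x^2 - (9/2)x + 10
L_1(x) = (x - 3)(x - 5) / [-1] = -x^2 + 8x - 15
L_2(x) = (x - 3)(x - 4) / [2] = (1/2)x^2 - (7/2)x + 6
p(x) = (-36)·L_0 + (-65)·L_1 + (-102)·L_2
  (-36)·L_0(x) = -18x^2 + 162x - 360
  (-65)·L_1(x) = 65x^2 - 520x + 975
  (-102)·L_2(x) = -51x^2 + 357x - 612
Adding term by term: -4x^2 - x + 3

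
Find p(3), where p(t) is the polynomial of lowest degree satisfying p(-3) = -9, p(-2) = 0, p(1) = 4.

-25/2

Evaluate each Lagrange basis at t = 3:
L_0(3) = (5)·(2)/[(-1)·(-4)] = 5/2
L_1(3) = (6)·(2)/[(1)·(-3)] = -4
L_2(3) = (6)·(5)/[(4)·(3)] = 5/2
Sum: (-9)·(5/2) + 0 + 4·(5/2) = -25/2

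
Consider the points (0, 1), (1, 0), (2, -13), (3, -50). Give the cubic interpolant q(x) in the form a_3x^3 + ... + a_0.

Build the Lagrange basis polynomials:
L_0(x) = (x - 1)(x - 2)(x - 3) / [-6] = -(1/6)x^3 + x^2 - (11/6)x + 1
L_1(x) = x(x - 2)(x - 3) / [2] = (1/2)x^3 - (5/2)x^2 + 3x
L_2(x) = x(x - 1)(x - 3) / [-2] = -(1/2)x^3 + 2x^2 - (3/2)x
L_3(x) = x(x - 1)(x - 2) / [6] = (1/6)x^3 - (1/2)x^2 + (1/3)x
q(x) = 1·L_0 + 0·L_1 + (-13)·L_2 + (-50)·L_3
  1·L_0(x) = -(1/6)x^3 + x^2 - (11/6)x + 1
  0·L_1(x) = 0
  (-13)·L_2(x) = (13/2)x^3 - 26x^2 + (39/2)x
  (-50)·L_3(x) = -(25/3)x^3 + 25x^2 - (50/3)x
Adding term by term: -2x^3 + x + 1

q(x) = -2x^3 + x + 1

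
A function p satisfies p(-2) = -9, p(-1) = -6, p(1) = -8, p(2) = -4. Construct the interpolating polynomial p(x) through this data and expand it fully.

p(x) = (3/4)x^3 + (1/6)x^2 - (7/4)x - 43/6

Newton's divided differences:
p[-2,-1] = (-6 - (-9)) / (-1 - (-2)) = 3
p[-1,1] = (-8 - (-6)) / (1 - (-1)) = -1
p[1,2] = (-4 - (-8)) / (2 - 1) = 4
p[-2,-1,1] = (-1 - 3) / (1 - (-2)) = -4/3
p[-1,1,2] = (4 - (-1)) / (2 - (-1)) = 5/3
p[-2,-1,1,2] = (5/3 - (-4/3)) / (2 - (-2)) = 3/4
p(x) = -9 + 3·(x + 2) + (-4/3)·(x + 2)(x + 1) + (3/4)·(x + 2)(x + 1)(x - 1)
Expanding: p(x) = (3/4)x^3 + (1/6)x^2 - (7/4)x - 43/6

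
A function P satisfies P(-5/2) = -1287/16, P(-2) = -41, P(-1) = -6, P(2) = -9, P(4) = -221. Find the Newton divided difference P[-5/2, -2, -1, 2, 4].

P[-5/2,-2] = (-41 - (-1287/16)) / (-2 - (-5/2)) = 631/8
P[-2,-1] = (-6 - (-41)) / (-1 - (-2)) = 35
P[-1,2] = (-9 - (-6)) / (2 - (-1)) = -1
P[2,4] = (-221 - (-9)) / (4 - 2) = -106
P[-5/2,-2,-1] = (35 - 631/8) / (-1 - (-5/2)) = -117/4
P[-2,-1,2] = (-1 - 35) / (2 - (-2)) = -9
P[-1,2,4] = (-106 - (-1)) / (4 - (-1)) = -21
P[-5/2,-2,-1,2] = (-9 - (-117/4)) / (2 - (-5/2)) = 9/2
P[-2,-1,2,4] = (-21 - (-9)) / (4 - (-2)) = -2
P[-5/2,-2,-1,2,4] = (-2 - 9/2) / (4 - (-5/2)) = -1

-1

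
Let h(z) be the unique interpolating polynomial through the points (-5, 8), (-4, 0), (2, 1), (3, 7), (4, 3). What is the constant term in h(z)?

-97/6

Build the Lagrange basis polynomials:
L_0(z) = (z + 4)(z - 2)(z - 3)(z - 4) / [504] = (1/504)z^4 - (5/504)z^3 - (5/252)z^2 + (10/63)z - 4/21
L_1(z) = (z + 5)(z - 2)(z - 3)(z - 4) / [-336] = -(1/336)z^4 + (1/84)z^3 + (19/336)z^2 - (53/168)z + 5/14
L_2(z) = (z + 5)(z + 4)(z - 3)(z - 4) / [84] = (1/84)z^4 + (1/42)z^3 - (31/84)z^2 - (8/21)z + 20/7
L_3(z) = (z + 5)(z + 4)(z - 2)(z - 4) / [-56] = -(1/56)z^4 - (3/56)z^3 + (13/28)z^2 + (6/7)z - 20/7
L_4(z) = (z + 5)(z + 4)(z - 2)(z - 3) / [144] = (1/144)z^4 + (1/36)z^3 - (19/144)z^2 - (23/72)z + 5/6
h(z) = 8·L_0 + 0·L_1 + 1·L_2 + 7·L_3 + 3·L_4
Only the constant term is needed; take it from each L_i and combine:
8·(-4/21) + 0·(5/14) + 1·(20/7) + 7·(-20/7) + 3·(5/6) = -97/6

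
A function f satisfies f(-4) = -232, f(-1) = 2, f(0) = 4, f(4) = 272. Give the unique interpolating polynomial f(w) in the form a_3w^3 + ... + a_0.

f(w) = 4w^3 + w^2 - w + 4

L_0(w) = (w + 1)w(w - 4) / [-96] = -(1/96)w^3 + (1/32)w^2 + (1/24)w
L_1(w) = (w + 4)w(w - 4) / [15] = (1/15)w^3 - (16/15)w
L_2(w) = (w + 4)(w + 1)(w - 4) / [-16] = -(1/16)w^3 - (1/16)w^2 + w + 1
L_3(w) = (w + 4)(w + 1)w / [160] = (1/160)w^3 + (1/32)w^2 + (1/40)w
f(w) = (-232)·L_0 + 2·L_1 + 4·L_2 + 272·L_3
  (-232)·L_0(w) = (29/12)w^3 - (29/4)w^2 - (29/3)w
  2·L_1(w) = (2/15)w^3 - (32/15)w
  4·L_2(w) = -(1/4)w^3 - (1/4)w^2 + 4w + 4
  272·L_3(w) = (17/10)w^3 + (17/2)w^2 + (34/5)w
Adding term by term: 4w^3 + w^2 - w + 4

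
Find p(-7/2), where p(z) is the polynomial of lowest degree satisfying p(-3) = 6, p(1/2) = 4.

Evaluate each Lagrange basis at z = -7/2:
L_0(-7/2) = (-4)/[(-7/2)] = 8/7
L_1(-7/2) = (-1/2)/[(7/2)] = -1/7
Sum: 6·(8/7) + 4·(-1/7) = 44/7

44/7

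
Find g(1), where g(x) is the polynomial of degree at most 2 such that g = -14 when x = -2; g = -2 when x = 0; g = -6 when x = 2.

Using Newton's divided-difference form:
g[-2,0] = (-2 - (-14)) / (0 - (-2)) = 6
g[0,2] = (-6 - (-2)) / (2 - 0) = -2
g[-2,0,2] = (-2 - 6) / (2 - (-2)) = -2
g(1) = -14 + 6·(3) + (-2)·(3)·(1) = -2

-2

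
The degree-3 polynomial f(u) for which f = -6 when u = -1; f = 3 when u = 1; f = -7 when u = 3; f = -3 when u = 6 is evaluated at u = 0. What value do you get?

Using Newton's divided-difference form:
f[-1,1] = (3 - (-6)) / (1 - (-1)) = 9/2
f[1,3] = (-7 - 3) / (3 - 1) = -5
f[3,6] = (-3 - (-7)) / (6 - 3) = 4/3
f[-1,1,3] = (-5 - 9/2) / (3 - (-1)) = -19/8
f[1,3,6] = (4/3 - (-5)) / (6 - 1) = 19/15
f[-1,1,3,6] = (19/15 - (-19/8)) / (6 - (-1)) = 437/840
f(0) = -6 + (9/2)·(1) + (-19/8)·(1)·(-1) + (437/840)·(1)·(-1)·(-3) = 341/140

341/140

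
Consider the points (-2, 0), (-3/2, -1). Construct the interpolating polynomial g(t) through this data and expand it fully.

g(t) = -2t - 4

L_0(t) = (t + 3/2) / [-1/2] = -2t - 3
L_1(t) = (t + 2) / [1/2] = 2t + 4
g(t) = 0·L_0 + (-1)·L_1
  0·L_0(t) = 0
  (-1)·L_1(t) = -2t - 4
Adding term by term: -2t - 4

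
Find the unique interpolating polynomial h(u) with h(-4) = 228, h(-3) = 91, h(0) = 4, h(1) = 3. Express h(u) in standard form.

Build the Lagrange basis polynomials:
L_0(u) = (u + 3)u(u - 1) / [-20] = -(1/20)u^3 - (1/10)u^2 + (3/20)u
L_1(u) = (u + 4)u(u - 1) / [12] = (1/12)u^3 + (1/4)u^2 - (1/3)u
L_2(u) = (u + 4)(u + 3)(u - 1) / [-12] = -(1/12)u^3 - (1/2)u^2 - (5/12)u + 1
L_3(u) = (u + 4)(u + 3)u / [20] = (1/20)u^3 + (7/20)u^2 + (3/5)u
h(u) = 228·L_0 + 91·L_1 + 4·L_2 + 3·L_3
  228·L_0(u) = -(57/5)u^3 - (114/5)u^2 + (171/5)u
  91·L_1(u) = (91/12)u^3 + (91/4)u^2 - (91/3)u
  4·L_2(u) = -(1/3)u^3 - 2u^2 - (5/3)u + 4
  3·L_3(u) = (3/20)u^3 + (21/20)u^2 + (9/5)u
Adding term by term: -4u^3 - u^2 + 4u + 4

h(u) = -4u^3 - u^2 + 4u + 4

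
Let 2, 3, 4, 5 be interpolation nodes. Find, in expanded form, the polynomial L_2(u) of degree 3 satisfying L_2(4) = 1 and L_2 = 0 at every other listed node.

L_2(u) = -(1/2)u^3 + 5u^2 - (31/2)u + 15

L_2(u) = (u - 2)(u - 3)(u - 5) / [(2)·(1)·(-1)]
       = (u^3 - 10u^2 + 31u - 30) / (-2)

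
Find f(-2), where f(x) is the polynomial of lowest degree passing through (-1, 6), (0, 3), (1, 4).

Evaluate each Lagrange basis at x = -2:
L_0(-2) = (-2)·(-3)/[(-1)·(-2)] = 3
L_1(-2) = (-1)·(-3)/[(1)·(-1)] = -3
L_2(-2) = (-1)·(-2)/[(2)·(1)] = 1
Sum: 6·(3) + 3·(-3) + 4·(1) = 13

13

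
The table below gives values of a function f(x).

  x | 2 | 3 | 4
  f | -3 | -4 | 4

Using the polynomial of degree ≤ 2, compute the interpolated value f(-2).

Evaluate each Lagrange basis at x = -2:
L_0(-2) = (-5)·(-6)/[(-1)·(-2)] = 15
L_1(-2) = (-4)·(-6)/[(1)·(-1)] = -24
L_2(-2) = (-4)·(-5)/[(2)·(1)] = 10
Sum: (-3)·(15) + (-4)·(-24) + 4·(10) = 91

91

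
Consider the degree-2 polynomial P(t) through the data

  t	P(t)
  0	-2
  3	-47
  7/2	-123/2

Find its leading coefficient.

-4

The leading coefficient equals the top divided difference P[0,3,7/2].
P[0,3] = (-47 - (-2)) / (3 - 0) = -15
P[3,7/2] = (-123/2 - (-47)) / (7/2 - 3) = -29
P[0,3,7/2] = (-29 - (-15)) / (7/2 - 0) = -4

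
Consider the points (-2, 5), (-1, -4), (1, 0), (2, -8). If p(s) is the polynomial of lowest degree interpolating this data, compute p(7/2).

Evaluate each Lagrange basis at s = 7/2:
L_0(7/2) = (9/2)·(5/2)·(3/2)/[(-1)·(-3)·(-4)] = -45/32
L_1(7/2) = (11/2)·(5/2)·(3/2)/[(1)·(-2)·(-3)] = 55/16
L_2(7/2) = (11/2)·(9/2)·(3/2)/[(3)·(2)·(-1)] = -99/16
L_3(7/2) = (11/2)·(9/2)·(5/2)/[(4)·(3)·(1)] = 165/32
Sum: 5·(-45/32) + (-4)·(55/16) + 0 + (-8)·(165/32) = -1985/32

-1985/32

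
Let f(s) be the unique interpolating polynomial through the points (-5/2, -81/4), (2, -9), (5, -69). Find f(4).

L_0(4) = (2)·(-1)/[(-9/2)·(-15/2)] = -8/135
L_1(4) = (13/2)·(-1)/[(9/2)·(-3)] = 13/27
L_2(4) = (13/2)·(2)/[(15/2)·(3)] = 26/45
Sum: (-81/4)·(-8/135) + (-9)·(13/27) + (-69)·(26/45) = -43

-43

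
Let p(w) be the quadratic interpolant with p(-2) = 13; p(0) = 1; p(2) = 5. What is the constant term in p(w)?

Build the Lagrange basis polynomials:
L_0(w) = w(w - 2) / [8] = (1/8)w^2 - (1/4)w
L_1(w) = (w + 2)(w - 2) / [-4] = -(1/4)w^2 + 1
L_2(w) = (w + 2)w / [8] = (1/8)w^2 + (1/4)w
p(w) = 13·L_0 + 1·L_1 + 5·L_2
Only the constant term is needed; take it from each L_i and combine:
13·(0) + 1·(1) + 5·(0) = 1

1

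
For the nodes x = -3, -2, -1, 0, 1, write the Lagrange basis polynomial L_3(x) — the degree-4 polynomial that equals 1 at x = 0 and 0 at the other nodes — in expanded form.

L_3(x) = (x + 3)(x + 2)(x + 1)(x - 1) / [(3)·(2)·(1)·(-1)]
       = (x^4 + 5x^3 + 5x^2 - 5x - 6) / (-6)

L_3(x) = -(1/6)x^4 - (5/6)x^3 - (5/6)x^2 + (5/6)x + 1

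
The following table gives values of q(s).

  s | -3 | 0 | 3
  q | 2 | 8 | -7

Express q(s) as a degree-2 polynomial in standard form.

q(s) = -(7/6)s^2 - (3/2)s + 8

Build the Lagrange basis polynomials:
L_0(s) = s(s - 3) / [18] = (1/18)s^2 - (1/6)s
L_1(s) = (s + 3)(s - 3) / [-9] = -(1/9)s^2 + 1
L_2(s) = (s + 3)s / [18] = (1/18)s^2 + (1/6)s
q(s) = 2·L_0 + 8·L_1 + (-7)·L_2
  2·L_0(s) = (1/9)s^2 - (1/3)s
  8·L_1(s) = -(8/9)s^2 + 8
  (-7)·L_2(s) = -(7/18)s^2 - (7/6)s
Adding term by term: -(7/6)s^2 - (3/2)s + 8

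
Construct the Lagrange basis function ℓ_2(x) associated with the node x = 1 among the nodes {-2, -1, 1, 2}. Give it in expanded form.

ℓ_2(x) = (x + 2)(x + 1)(x - 2) / [(3)·(2)·(-1)]
       = (x^3 + x^2 - 4x - 4) / (-6)

ℓ_2(x) = -(1/6)x^3 - (1/6)x^2 + (2/3)x + 2/3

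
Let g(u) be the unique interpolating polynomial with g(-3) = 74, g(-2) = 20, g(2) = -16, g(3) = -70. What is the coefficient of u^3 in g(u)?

-3

The leading coefficient equals the top divided difference g[-3,-2,2,3].
g[-3,-2] = (20 - 74) / (-2 - (-3)) = -54
g[-2,2] = (-16 - 20) / (2 - (-2)) = -9
g[2,3] = (-70 - (-16)) / (3 - 2) = -54
g[-3,-2,2] = (-9 - (-54)) / (2 - (-3)) = 9
g[-2,2,3] = (-54 - (-9)) / (3 - (-2)) = -9
g[-3,-2,2,3] = (-9 - 9) / (3 - (-3)) = -3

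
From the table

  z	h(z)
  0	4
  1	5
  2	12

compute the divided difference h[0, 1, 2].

h[0,1] = (5 - 4) / (1 - 0) = 1
h[1,2] = (12 - 5) / (2 - 1) = 7
h[0,1,2] = (7 - 1) / (2 - 0) = 3

3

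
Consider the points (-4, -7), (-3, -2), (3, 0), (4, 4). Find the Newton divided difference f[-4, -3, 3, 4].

25/168

f[-4,-3] = (-2 - (-7)) / (-3 - (-4)) = 5
f[-3,3] = (0 - (-2)) / (3 - (-3)) = 1/3
f[3,4] = (4 - 0) / (4 - 3) = 4
f[-4,-3,3] = (1/3 - 5) / (3 - (-4)) = -2/3
f[-3,3,4] = (4 - 1/3) / (4 - (-3)) = 11/21
f[-4,-3,3,4] = (11/21 - (-2/3)) / (4 - (-4)) = 25/168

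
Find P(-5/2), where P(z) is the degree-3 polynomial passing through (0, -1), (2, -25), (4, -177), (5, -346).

Using Newton's divided-difference form:
P[0,2] = (-25 - (-1)) / (2 - 0) = -12
P[2,4] = (-177 - (-25)) / (4 - 2) = -76
P[4,5] = (-346 - (-177)) / (5 - 4) = -169
P[0,2,4] = (-76 - (-12)) / (4 - 0) = -16
P[2,4,5] = (-169 - (-76)) / (5 - 2) = -31
P[0,2,4,5] = (-31 - (-16)) / (5 - 0) = -3
P(-5/2) = -1 + (-12)·(-5/2) + (-16)·(-5/2)·(-9/2) + (-3)·(-5/2)·(-9/2)·(-13/2) = 547/8

547/8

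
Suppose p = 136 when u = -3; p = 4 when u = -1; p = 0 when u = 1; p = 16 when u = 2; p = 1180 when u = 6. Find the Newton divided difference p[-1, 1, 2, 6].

7

p[-1,1] = (0 - 4) / (1 - (-1)) = -2
p[1,2] = (16 - 0) / (2 - 1) = 16
p[2,6] = (1180 - 16) / (6 - 2) = 291
p[-1,1,2] = (16 - (-2)) / (2 - (-1)) = 6
p[1,2,6] = (291 - 16) / (6 - 1) = 55
p[-1,1,2,6] = (55 - 6) / (6 - (-1)) = 7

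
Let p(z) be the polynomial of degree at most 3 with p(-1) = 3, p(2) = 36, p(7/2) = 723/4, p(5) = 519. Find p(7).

Using Newton's divided-difference form:
p[-1,2] = (36 - 3) / (2 - (-1)) = 11
p[2,7/2] = (723/4 - 36) / (7/2 - 2) = 193/2
p[7/2,5] = (519 - 723/4) / (5 - 7/2) = 451/2
p[-1,2,7/2] = (193/2 - 11) / (7/2 - (-1)) = 19
p[2,7/2,5] = (451/2 - 193/2) / (5 - 2) = 43
p[-1,2,7/2,5] = (43 - 19) / (5 - (-1)) = 4
p(7) = 3 + 11·(8) + 19·(8)·(5) + 4·(8)·(5)·(7/2) = 1411

1411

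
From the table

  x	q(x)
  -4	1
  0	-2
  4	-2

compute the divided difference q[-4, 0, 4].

q[-4,0] = (-2 - 1) / (0 - (-4)) = -3/4
q[0,4] = (-2 - (-2)) / (4 - 0) = 0
q[-4,0,4] = (0 - (-3/4)) / (4 - (-4)) = 3/32

3/32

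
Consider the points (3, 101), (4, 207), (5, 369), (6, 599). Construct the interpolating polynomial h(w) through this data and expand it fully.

Newton's divided differences:
h[3,4] = (207 - 101) / (4 - 3) = 106
h[4,5] = (369 - 207) / (5 - 4) = 162
h[5,6] = (599 - 369) / (6 - 5) = 230
h[3,4,5] = (162 - 106) / (5 - 3) = 28
h[4,5,6] = (230 - 162) / (6 - 4) = 34
h[3,4,5,6] = (34 - 28) / (6 - 3) = 2
h(w) = 101 + 106·(w - 3) + 28·(w - 3)(w - 4) + 2·(w - 3)(w - 4)(w - 5)
Expanding: h(w) = 2w^3 + 4w^2 + 4w - 1

h(w) = 2w^3 + 4w^2 + 4w - 1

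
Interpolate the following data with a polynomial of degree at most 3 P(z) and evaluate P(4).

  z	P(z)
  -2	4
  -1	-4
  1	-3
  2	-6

-49

Evaluate each Lagrange basis at z = 4:
L_0(4) = (5)·(3)·(2)/[(-1)·(-3)·(-4)] = -5/2
L_1(4) = (6)·(3)·(2)/[(1)·(-2)·(-3)] = 6
L_2(4) = (6)·(5)·(2)/[(3)·(2)·(-1)] = -10
L_3(4) = (6)·(5)·(3)/[(4)·(3)·(1)] = 15/2
Sum: 4·(-5/2) + (-4)·(6) + (-3)·(-10) + (-6)·(15/2) = -49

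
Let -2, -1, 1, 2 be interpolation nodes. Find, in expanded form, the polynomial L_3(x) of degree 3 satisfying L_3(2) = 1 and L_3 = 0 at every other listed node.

L_3(x) = (1/12)x^3 + (1/6)x^2 - (1/12)x - 1/6

L_3(x) = (x + 2)(x + 1)(x - 1) / [(4)·(3)·(1)]
       = (x^3 + 2x^2 - x - 2) / (12)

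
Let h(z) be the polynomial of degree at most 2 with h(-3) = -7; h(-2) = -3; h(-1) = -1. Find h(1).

-3

Using Newton's divided-difference form:
h[-3,-2] = (-3 - (-7)) / (-2 - (-3)) = 4
h[-2,-1] = (-1 - (-3)) / (-1 - (-2)) = 2
h[-3,-2,-1] = (2 - 4) / (-1 - (-3)) = -1
h(1) = -7 + 4·(4) + (-1)·(4)·(3) = -3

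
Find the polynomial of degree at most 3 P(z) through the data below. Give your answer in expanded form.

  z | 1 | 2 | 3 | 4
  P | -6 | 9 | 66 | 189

P(z) = 4z^3 - 3z^2 - 4z - 3

L_0(z) = (z - 2)(z - 3)(z - 4) / [-6] = -(1/6)z^3 + (3/2)z^2 - (13/3)z + 4
L_1(z) = (z - 1)(z - 3)(z - 4) / [2] = (1/2)z^3 - 4z^2 + (19/2)z - 6
L_2(z) = (z - 1)(z - 2)(z - 4) / [-2] = -(1/2)z^3 + (7/2)z^2 - 7z + 4
L_3(z) = (z - 1)(z - 2)(z - 3) / [6] = (1/6)z^3 - z^2 + (11/6)z - 1
P(z) = (-6)·L_0 + 9·L_1 + 66·L_2 + 189·L_3
  (-6)·L_0(z) = z^3 - 9z^2 + 26z - 24
  9·L_1(z) = (9/2)z^3 - 36z^2 + (171/2)z - 54
  66·L_2(z) = -33z^3 + 231z^2 - 462z + 264
  189·L_3(z) = (63/2)z^3 - 189z^2 + (693/2)z - 189
Adding term by term: 4z^3 - 3z^2 - 4z - 3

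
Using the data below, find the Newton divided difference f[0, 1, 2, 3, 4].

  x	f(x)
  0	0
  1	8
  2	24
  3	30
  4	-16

f[0,1] = (8 - 0) / (1 - 0) = 8
f[1,2] = (24 - 8) / (2 - 1) = 16
f[2,3] = (30 - 24) / (3 - 2) = 6
f[3,4] = (-16 - 30) / (4 - 3) = -46
f[0,1,2] = (16 - 8) / (2 - 0) = 4
f[1,2,3] = (6 - 16) / (3 - 1) = -5
f[2,3,4] = (-46 - 6) / (4 - 2) = -26
f[0,1,2,3] = (-5 - 4) / (3 - 0) = -3
f[1,2,3,4] = (-26 - (-5)) / (4 - 1) = -7
f[0,1,2,3,4] = (-7 - (-3)) / (4 - 0) = -1

-1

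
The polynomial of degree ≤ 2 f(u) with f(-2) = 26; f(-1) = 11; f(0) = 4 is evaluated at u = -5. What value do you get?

Using Newton's divided-difference form:
f[-2,-1] = (11 - 26) / (-1 - (-2)) = -15
f[-1,0] = (4 - 11) / (0 - (-1)) = -7
f[-2,-1,0] = (-7 - (-15)) / (0 - (-2)) = 4
f(-5) = 26 + (-15)·(-3) + 4·(-3)·(-4) = 119

119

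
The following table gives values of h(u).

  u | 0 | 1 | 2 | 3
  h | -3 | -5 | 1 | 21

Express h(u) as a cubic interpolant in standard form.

Build the Lagrange basis polynomials:
L_0(u) = (u - 1)(u - 2)(u - 3) / [-6] = -(1/6)u^3 + u^2 - (11/6)u + 1
L_1(u) = u(u - 2)(u - 3) / [2] = (1/2)u^3 - (5/2)u^2 + 3u
L_2(u) = u(u - 1)(u - 3) / [-2] = -(1/2)u^3 + 2u^2 - (3/2)u
L_3(u) = u(u - 1)(u - 2) / [6] = (1/6)u^3 - (1/2)u^2 + (1/3)u
h(u) = (-3)·L_0 + (-5)·L_1 + 1·L_2 + 21·L_3
  (-3)·L_0(u) = (1/2)u^3 - 3u^2 + (11/2)u - 3
  (-5)·L_1(u) = -(5/2)u^3 + (25/2)u^2 - 15u
  1·L_2(u) = -(1/2)u^3 + 2u^2 - (3/2)u
  21·L_3(u) = (7/2)u^3 - (21/2)u^2 + 7u
Adding term by term: u^3 + u^2 - 4u - 3

h(u) = u^3 + u^2 - 4u - 3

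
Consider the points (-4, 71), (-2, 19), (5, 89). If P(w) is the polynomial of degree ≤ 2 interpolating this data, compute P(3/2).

L_0(3/2) = (7/2)·(-7/2)/[(-2)·(-9)] = -49/72
L_1(3/2) = (11/2)·(-7/2)/[(2)·(-7)] = 11/8
L_2(3/2) = (11/2)·(7/2)/[(9)·(7)] = 11/36
Sum: 71·(-49/72) + 19·(11/8) + 89·(11/36) = 5

5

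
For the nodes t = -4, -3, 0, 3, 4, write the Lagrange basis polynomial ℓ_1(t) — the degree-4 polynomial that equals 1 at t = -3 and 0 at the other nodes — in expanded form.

ℓ_1(t) = -(1/126)t^4 + (1/42)t^3 + (8/63)t^2 - (8/21)t

ℓ_1(t) = (t + 4)t(t - 3)(t - 4) / [(1)·(-3)·(-6)·(-7)]
       = (t^4 - 3t^3 - 16t^2 + 48t) / (-126)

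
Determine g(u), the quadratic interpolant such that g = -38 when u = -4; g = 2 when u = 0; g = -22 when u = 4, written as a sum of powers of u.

g(u) = -2u^2 + 2u + 2

Newton's divided differences:
g[-4,0] = (2 - (-38)) / (0 - (-4)) = 10
g[0,4] = (-22 - 2) / (4 - 0) = -6
g[-4,0,4] = (-6 - 10) / (4 - (-4)) = -2
g(u) = -38 + 10·(u + 4) + (-2)·(u + 4)u
Expanding: g(u) = -2u^2 + 2u + 2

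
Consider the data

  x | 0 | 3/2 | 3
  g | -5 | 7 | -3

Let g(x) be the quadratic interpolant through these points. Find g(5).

-455/9

Evaluate each Lagrange basis at x = 5:
L_0(5) = (7/2)·(2)/[(-3/2)·(-3)] = 14/9
L_1(5) = (5)·(2)/[(3/2)·(-3/2)] = -40/9
L_2(5) = (5)·(7/2)/[(3)·(3/2)] = 35/9
Sum: (-5)·(14/9) + 7·(-40/9) + (-3)·(35/9) = -455/9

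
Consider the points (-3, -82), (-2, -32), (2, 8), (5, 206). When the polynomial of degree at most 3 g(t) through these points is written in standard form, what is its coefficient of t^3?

Build the Lagrange basis polynomials:
L_0(t) = (t + 2)(t - 2)(t - 5) / [-40] = -(1/40)t^3 + (1/8)t^2 + (1/10)t - 1/2
L_1(t) = (t + 3)(t - 2)(t - 5) / [28] = (1/28)t^3 - (1/7)t^2 - (11/28)t + 15/14
L_2(t) = (t + 3)(t + 2)(t - 5) / [-60] = -(1/60)t^3 + (19/60)t + 1/2
L_3(t) = (t + 3)(t + 2)(t - 2) / [168] = (1/168)t^3 + (1/56)t^2 - (1/42)t - 1/14
g(t) = (-82)·L_0 + (-32)·L_1 + 8·L_2 + 206·L_3
Only the coefficient of t^3 is needed; take it from each L_i and combine:
(-82)·(-1/40) + (-32)·(1/28) + 8·(-1/60) + 206·(1/168) = 2

2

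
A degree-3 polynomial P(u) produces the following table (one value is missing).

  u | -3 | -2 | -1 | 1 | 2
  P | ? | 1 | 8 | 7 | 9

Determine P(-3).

-53/3

The 4 known values determine P uniquely (degree ≤ 3).
Evaluate each Lagrange basis at u = -3:
L_0(-3) = (-2)·(-4)·(-5)/[(-1)·(-3)·(-4)] = 10/3
L_1(-3) = (-1)·(-4)·(-5)/[(1)·(-2)·(-3)] = -10/3
L_2(-3) = (-1)·(-2)·(-5)/[(3)·(2)·(-1)] = 5/3
L_3(-3) = (-1)·(-2)·(-4)/[(4)·(3)·(1)] = -2/3
Sum: 1·(10/3) + 8·(-10/3) + 7·(5/3) + 9·(-2/3) = -53/3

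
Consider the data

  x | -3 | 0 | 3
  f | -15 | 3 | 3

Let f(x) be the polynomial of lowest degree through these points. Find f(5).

-7

L_0(5) = (5)·(2)/[(-3)·(-6)] = 5/9
L_1(5) = (8)·(2)/[(3)·(-3)] = -16/9
L_2(5) = (8)·(5)/[(6)·(3)] = 20/9
Sum: (-15)·(5/9) + 3·(-16/9) + 3·(20/9) = -7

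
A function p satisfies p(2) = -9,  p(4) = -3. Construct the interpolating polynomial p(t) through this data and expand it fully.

p(t) = 3t - 15

L_0(t) = (t - 4) / [-2] = -(1/2)t + 2
L_1(t) = (t - 2) / [2] = (1/2)t - 1
p(t) = (-9)·L_0 + (-3)·L_1
  (-9)·L_0(t) = (9/2)t - 18
  (-3)·L_1(t) = -(3/2)t + 3
Adding term by term: 3t - 15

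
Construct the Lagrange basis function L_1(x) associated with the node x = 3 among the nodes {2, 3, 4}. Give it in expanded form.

L_1(x) = (x - 2)(x - 4) / [(1)·(-1)]
       = (x^2 - 6x + 8) / (-1)

L_1(x) = -x^2 + 6x - 8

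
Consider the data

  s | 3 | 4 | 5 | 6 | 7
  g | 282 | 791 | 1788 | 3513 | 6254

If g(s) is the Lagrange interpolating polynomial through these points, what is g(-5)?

Evaluate each Lagrange basis at s = -5:
L_0(-5) = (-9)·(-10)·(-11)·(-12)/[(-1)·(-2)·(-3)·(-4)] = 495
L_1(-5) = (-8)·(-10)·(-11)·(-12)/[(1)·(-1)·(-2)·(-3)] = -1760
L_2(-5) = (-8)·(-9)·(-11)·(-12)/[(2)·(1)·(-1)·(-2)] = 2376
L_3(-5) = (-8)·(-9)·(-10)·(-12)/[(3)·(2)·(1)·(-1)] = -1440
L_4(-5) = (-8)·(-9)·(-10)·(-11)/[(4)·(3)·(2)·(1)] = 330
Sum: 282·(495) + 791·(-1760) + 1788·(2376) + 3513·(-1440) + 6254·(330) = 818

818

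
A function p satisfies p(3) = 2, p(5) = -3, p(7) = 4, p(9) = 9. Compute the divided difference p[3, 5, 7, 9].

p[3,5] = (-3 - 2) / (5 - 3) = -5/2
p[5,7] = (4 - (-3)) / (7 - 5) = 7/2
p[7,9] = (9 - 4) / (9 - 7) = 5/2
p[3,5,7] = (7/2 - (-5/2)) / (7 - 3) = 3/2
p[5,7,9] = (5/2 - 7/2) / (9 - 5) = -1/4
p[3,5,7,9] = (-1/4 - 3/2) / (9 - 3) = -7/24

-7/24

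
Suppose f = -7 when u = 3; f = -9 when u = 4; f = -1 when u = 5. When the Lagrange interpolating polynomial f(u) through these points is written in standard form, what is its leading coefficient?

The leading coefficient equals the top divided difference f[3,4,5].
f[3,4] = (-9 - (-7)) / (4 - 3) = -2
f[4,5] = (-1 - (-9)) / (5 - 4) = 8
f[3,4,5] = (8 - (-2)) / (5 - 3) = 5

5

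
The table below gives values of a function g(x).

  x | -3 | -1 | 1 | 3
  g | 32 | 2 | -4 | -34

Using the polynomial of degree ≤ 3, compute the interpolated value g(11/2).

-1427/8

L_0(11/2) = (13/2)·(9/2)·(5/2)/[(-2)·(-4)·(-6)] = -195/128
L_1(11/2) = (17/2)·(9/2)·(5/2)/[(2)·(-2)·(-4)] = 765/128
L_2(11/2) = (17/2)·(13/2)·(5/2)/[(4)·(2)·(-2)] = -1105/128
L_3(11/2) = (17/2)·(13/2)·(9/2)/[(6)·(4)·(2)] = 663/128
Sum: 32·(-195/128) + 2·(765/128) + (-4)·(-1105/128) + (-34)·(663/128) = -1427/8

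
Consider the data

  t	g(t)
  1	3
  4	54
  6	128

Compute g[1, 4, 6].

g[1,4] = (54 - 3) / (4 - 1) = 17
g[4,6] = (128 - 54) / (6 - 4) = 37
g[1,4,6] = (37 - 17) / (6 - 1) = 4

4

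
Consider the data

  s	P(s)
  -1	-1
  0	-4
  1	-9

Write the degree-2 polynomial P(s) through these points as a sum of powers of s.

Build the Lagrange basis polynomials:
L_0(s) = s(s - 1) / [2] = (1/2)s^2 - (1/2)s
L_1(s) = (s + 1)(s - 1) / [-1] = -s^2 + 1
L_2(s) = (s + 1)s / [2] = (1/2)s^2 + (1/2)s
P(s) = (-1)·L_0 + (-4)·L_1 + (-9)·L_2
  (-1)·L_0(s) = -(1/2)s^2 + (1/2)s
  (-4)·L_1(s) = 4s^2 - 4
  (-9)·L_2(s) = -(9/2)s^2 - (9/2)s
Adding term by term: -s^2 - 4s - 4

P(s) = -s^2 - 4s - 4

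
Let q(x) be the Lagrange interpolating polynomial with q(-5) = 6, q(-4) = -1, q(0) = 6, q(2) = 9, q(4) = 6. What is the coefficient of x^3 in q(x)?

-169/1344

Build the Lagrange basis polynomials:
L_0(x) = (x + 4)x(x - 2)(x - 4) / [315] = (1/315)x^4 - (2/315)x^3 - (16/315)x^2 + (32/315)x
L_1(x) = (x + 5)x(x - 2)(x - 4) / [-192] = -(1/192)x^4 + (1/192)x^3 + (11/96)x^2 - (5/24)x
L_2(x) = (x + 5)(x + 4)(x - 2)(x - 4) / [160] = (1/160)x^4 + (3/160)x^3 - (13/80)x^2 - (3/10)x + 1
L_3(x) = (x + 5)(x + 4)x(x - 4) / [-168] = -(1/168)x^4 - (5/168)x^3 + (2/21)x^2 + (10/21)x
L_4(x) = (x + 5)(x + 4)x(x - 2) / [576] = (1/576)x^4 + (7/576)x^3 + (1/288)x^2 - (5/72)x
q(x) = 6·L_0 + (-1)·L_1 + 6·L_2 + 9·L_3 + 6·L_4
Only the coefficient of x^3 is needed; take it from each L_i and combine:
6·(-2/315) + (-1)·(1/192) + 6·(3/160) + 9·(-5/168) + 6·(7/576) = -169/1344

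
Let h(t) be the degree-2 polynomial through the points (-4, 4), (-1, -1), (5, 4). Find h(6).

61/9

Using Newton's divided-difference form:
h[-4,-1] = (-1 - 4) / (-1 - (-4)) = -5/3
h[-1,5] = (4 - (-1)) / (5 - (-1)) = 5/6
h[-4,-1,5] = (5/6 - (-5/3)) / (5 - (-4)) = 5/18
h(6) = 4 + (-5/3)·(10) + (5/18)·(10)·(7) = 61/9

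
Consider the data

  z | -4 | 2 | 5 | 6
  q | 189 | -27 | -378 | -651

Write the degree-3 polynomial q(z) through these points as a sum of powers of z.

Newton's divided differences:
q[-4,2] = (-27 - 189) / (2 - (-4)) = -36
q[2,5] = (-378 - (-27)) / (5 - 2) = -117
q[5,6] = (-651 - (-378)) / (6 - 5) = -273
q[-4,2,5] = (-117 - (-36)) / (5 - (-4)) = -9
q[2,5,6] = (-273 - (-117)) / (6 - 2) = -39
q[-4,2,5,6] = (-39 - (-9)) / (6 - (-4)) = -3
q(z) = 189 + (-36)·(z + 4) + (-9)·(z + 4)(z - 2) + (-3)·(z + 4)(z - 2)(z - 5)
Expanding: q(z) = -3z^3 - 3

q(z) = -3z^3 - 3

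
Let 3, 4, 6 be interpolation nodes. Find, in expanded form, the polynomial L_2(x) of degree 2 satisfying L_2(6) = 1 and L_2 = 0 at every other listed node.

L_2(x) = (1/6)x^2 - (7/6)x + 2

L_2(x) = (x - 3)(x - 4) / [(3)·(2)]
       = (x^2 - 7x + 12) / (6)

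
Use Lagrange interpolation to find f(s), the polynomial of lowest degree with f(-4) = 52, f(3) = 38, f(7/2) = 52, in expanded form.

f(s) = 4s^2 + 2s - 4

Build the Lagrange basis polynomials:
L_0(s) = (s - 3)(s - 7/2) / [105/2] = (2/105)s^2 - (13/105)s + 1/5
L_1(s) = (s + 4)(s - 7/2) / [-7/2] = -(2/7)s^2 - (1/7)s + 4
L_2(s) = (s + 4)(s - 3) / [15/4] = (4/15)s^2 + (4/15)s - 16/5
f(s) = 52·L_0 + 38·L_1 + 52·L_2
  52·L_0(s) = (104/105)s^2 - (676/105)s + 52/5
  38·L_1(s) = -(76/7)s^2 - (38/7)s + 152
  52·L_2(s) = (208/15)s^2 + (208/15)s - 832/5
Adding term by term: 4s^2 + 2s - 4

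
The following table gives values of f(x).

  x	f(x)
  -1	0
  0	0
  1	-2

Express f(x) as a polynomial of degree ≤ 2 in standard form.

Build the Lagrange basis polynomials:
L_0(x) = x(x - 1) / [2] = (1/2)x^2 - (1/2)x
L_1(x) = (x + 1)(x - 1) / [-1] = -x^2 + 1
L_2(x) = (x + 1)x / [2] = (1/2)x^2 + (1/2)x
f(x) = 0·L_0 + 0·L_1 + (-2)·L_2
  0·L_0(x) = 0
  0·L_1(x) = 0
  (-2)·L_2(x) = -x^2 - x
Adding term by term: -x^2 - x

f(x) = -x^2 - x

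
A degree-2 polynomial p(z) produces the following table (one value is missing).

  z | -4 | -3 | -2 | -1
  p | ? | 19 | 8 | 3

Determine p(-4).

36

The 3 known values determine p uniquely (degree ≤ 2).
Evaluate each Lagrange basis at z = -4:
L_0(-4) = (-2)·(-3)/[(-1)·(-2)] = 3
L_1(-4) = (-1)·(-3)/[(1)·(-1)] = -3
L_2(-4) = (-1)·(-2)/[(2)·(1)] = 1
Sum: 19·(3) + 8·(-3) + 3·(1) = 36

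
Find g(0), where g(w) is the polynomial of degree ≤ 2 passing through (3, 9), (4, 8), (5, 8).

Using Newton's divided-difference form:
g[3,4] = (8 - 9) / (4 - 3) = -1
g[4,5] = (8 - 8) / (5 - 4) = 0
g[3,4,5] = (0 - (-1)) / (5 - 3) = 1/2
g(0) = 9 + (-1)·(-3) + (1/2)·(-3)·(-4) = 18

18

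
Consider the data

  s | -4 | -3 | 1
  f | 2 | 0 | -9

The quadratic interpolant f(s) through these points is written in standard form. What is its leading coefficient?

The leading coefficient equals the top divided difference f[-4,-3,1].
f[-4,-3] = (0 - 2) / (-3 - (-4)) = -2
f[-3,1] = (-9 - 0) / (1 - (-3)) = -9/4
f[-4,-3,1] = (-9/4 - (-2)) / (1 - (-4)) = -1/20

-1/20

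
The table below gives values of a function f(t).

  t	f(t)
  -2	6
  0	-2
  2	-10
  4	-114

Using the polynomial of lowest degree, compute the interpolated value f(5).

Evaluate each Lagrange basis at t = 5:
L_0(5) = (5)·(3)·(1)/[(-2)·(-4)·(-6)] = -5/16
L_1(5) = (7)·(3)·(1)/[(2)·(-2)·(-4)] = 21/16
L_2(5) = (7)·(5)·(1)/[(4)·(2)·(-2)] = -35/16
L_3(5) = (7)·(5)·(3)/[(6)·(4)·(2)] = 35/16
Sum: 6·(-5/16) + (-2)·(21/16) + (-10)·(-35/16) + (-114)·(35/16) = -232

-232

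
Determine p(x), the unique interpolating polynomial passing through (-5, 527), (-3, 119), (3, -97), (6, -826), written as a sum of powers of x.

Build the Lagrange basis polynomials:
L_0(x) = (x + 3)(x - 3)(x - 6) / [-176] = -(1/176)x^3 + (3/88)x^2 + (9/176)x - 27/88
L_1(x) = (x + 5)(x - 3)(x - 6) / [108] = (1/108)x^3 - (1/27)x^2 - (1/4)x + 5/6
L_2(x) = (x + 5)(x + 3)(x - 6) / [-144] = -(1/144)x^3 - (1/72)x^2 + (11/48)x + 5/8
L_3(x) = (x + 5)(x + 3)(x - 3) / [297] = (1/297)x^3 + (5/297)x^2 - (1/33)x - 5/33
p(x) = 527·L_0 + 119·L_1 + (-97)·L_2 + (-826)·L_3
  527·L_0(x) = -(527/176)x^3 + (1581/88)x^2 + (4743/176)x - 14229/88
  119·L_1(x) = (119/108)x^3 - (119/27)x^2 - (119/4)x + 595/6
  (-97)·L_2(x) = (97/144)x^3 + (97/72)x^2 - (1067/48)x - 485/8
  (-826)·L_3(x) = -(826/297)x^3 - (4130/297)x^2 + (826/33)x + 4130/33
Adding term by term: -4x^3 + x^2 + 2

p(x) = -4x^3 + x^2 + 2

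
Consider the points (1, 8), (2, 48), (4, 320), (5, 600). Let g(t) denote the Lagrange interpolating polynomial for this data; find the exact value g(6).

1008

Evaluate each Lagrange basis at t = 6:
L_0(6) = (4)·(2)·(1)/[(-1)·(-3)·(-4)] = -2/3
L_1(6) = (5)·(2)·(1)/[(1)·(-2)·(-3)] = 5/3
L_2(6) = (5)·(4)·(1)/[(3)·(2)·(-1)] = -10/3
L_3(6) = (5)·(4)·(2)/[(4)·(3)·(1)] = 10/3
Sum: 8·(-2/3) + 48·(5/3) + 320·(-10/3) + 600·(10/3) = 1008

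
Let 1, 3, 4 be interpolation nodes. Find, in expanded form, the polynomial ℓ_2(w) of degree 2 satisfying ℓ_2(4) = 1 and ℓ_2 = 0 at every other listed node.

ℓ_2(w) = (1/3)w^2 - (4/3)w + 1

ℓ_2(w) = (w - 1)(w - 3) / [(3)·(1)]
       = (w^2 - 4w + 3) / (3)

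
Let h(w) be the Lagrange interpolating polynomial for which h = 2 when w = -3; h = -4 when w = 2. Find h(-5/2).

L_0(-5/2) = (-9/2)/[(-5)] = 9/10
L_1(-5/2) = (1/2)/[(5)] = 1/10
Sum: 2·(9/10) + (-4)·(1/10) = 7/5

7/5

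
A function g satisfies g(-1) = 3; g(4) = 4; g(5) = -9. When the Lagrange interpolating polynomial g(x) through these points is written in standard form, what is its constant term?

12

Build the Lagrange basis polynomials:
L_0(x) = (x - 4)(x - 5) / [30] = (1/30)x^2 - (3/10)x + 2/3
L_1(x) = (x + 1)(x - 5) / [-5] = -(1/5)x^2 + (4/5)x + 1
L_2(x) = (x + 1)(x - 4) / [6] = (1/6)x^2 - (1/2)x - 2/3
g(x) = 3·L_0 + 4·L_1 + (-9)·L_2
Only the constant term is needed; take it from each L_i and combine:
3·(2/3) + 4·(1) + (-9)·(-2/3) = 12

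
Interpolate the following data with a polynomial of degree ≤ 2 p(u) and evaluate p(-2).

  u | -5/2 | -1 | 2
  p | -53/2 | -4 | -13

-17

Using Newton's divided-difference form:
p[-5/2,-1] = (-4 - (-53/2)) / (-1 - (-5/2)) = 15
p[-1,2] = (-13 - (-4)) / (2 - (-1)) = -3
p[-5/2,-1,2] = (-3 - 15) / (2 - (-5/2)) = -4
p(-2) = -53/2 + 15·(1/2) + (-4)·(1/2)·(-1) = -17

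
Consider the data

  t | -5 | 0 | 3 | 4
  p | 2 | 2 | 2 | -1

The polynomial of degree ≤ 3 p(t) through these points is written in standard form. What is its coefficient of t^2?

-1/6

Build the Lagrange basis polynomials:
L_0(t) = t(t - 3)(t - 4) / [-360] = -(1/360)t^3 + (7/360)t^2 - (1/30)t
L_1(t) = (t + 5)(t - 3)(t - 4) / [60] = (1/60)t^3 - (1/30)t^2 - (23/60)t + 1
L_2(t) = (t + 5)t(t - 4) / [-24] = -(1/24)t^3 - (1/24)t^2 + (5/6)t
L_3(t) = (t + 5)t(t - 3) / [36] = (1/36)t^3 + (1/18)t^2 - (5/12)t
p(t) = 2·L_0 + 2·L_1 + 2·L_2 + (-1)·L_3
Only the coefficient of t^2 is needed; take it from each L_i and combine:
2·(7/360) + 2·(-1/30) + 2·(-1/24) + (-1)·(1/18) = -1/6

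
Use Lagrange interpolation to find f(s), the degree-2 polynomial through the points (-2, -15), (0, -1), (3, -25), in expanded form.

f(s) = -3s^2 + s - 1

Build the Lagrange basis polynomials:
L_0(s) = s(s - 3) / [10] = (1/10)s^2 - (3/10)s
L_1(s) = (s + 2)(s - 3) / [-6] = -(1/6)s^2 + (1/6)s + 1
L_2(s) = (s + 2)s / [15] = (1/15)s^2 + (2/15)s
f(s) = (-15)·L_0 + (-1)·L_1 + (-25)·L_2
  (-15)·L_0(s) = -(3/2)s^2 + (9/2)s
  (-1)·L_1(s) = (1/6)s^2 - (1/6)s - 1
  (-25)·L_2(s) = -(5/3)s^2 - (10/3)s
Adding term by term: -3s^2 + s - 1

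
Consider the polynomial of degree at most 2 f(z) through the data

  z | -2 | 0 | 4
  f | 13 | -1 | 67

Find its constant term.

-1

Build the Lagrange basis polynomials:
L_0(z) = z(z - 4) / [12] = (1/12)z^2 - (1/3)z
L_1(z) = (z + 2)(z - 4) / [-8] = -(1/8)z^2 + (1/4)z + 1
L_2(z) = (z + 2)z / [24] = (1/24)z^2 + (1/12)z
f(z) = 13·L_0 + (-1)·L_1 + 67·L_2
Only the constant term is needed; take it from each L_i and combine:
13·(0) + (-1)·(1) + 67·(0) = -1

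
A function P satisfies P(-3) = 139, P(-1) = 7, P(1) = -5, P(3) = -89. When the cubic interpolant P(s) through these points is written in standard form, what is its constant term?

L_0(s) = (s + 1)(s - 1)(s - 3) / [-48] = -(1/48)s^3 + (1/16)s^2 + (1/48)s - 1/16
L_1(s) = (s + 3)(s - 1)(s - 3) / [16] = (1/16)s^3 - (1/16)s^2 - (9/16)s + 9/16
L_2(s) = (s + 3)(s + 1)(s - 3) / [-16] = -(1/16)s^3 - (1/16)s^2 + (9/16)s + 9/16
L_3(s) = (s + 3)(s + 1)(s - 1) / [48] = (1/48)s^3 + (1/16)s^2 - (1/48)s - 1/16
P(s) = 139·L_0 + 7·L_1 + (-5)·L_2 + (-89)·L_3
Only the constant term is needed; take it from each L_i and combine:
139·(-1/16) + 7·(9/16) + (-5)·(9/16) + (-89)·(-1/16) = -2

-2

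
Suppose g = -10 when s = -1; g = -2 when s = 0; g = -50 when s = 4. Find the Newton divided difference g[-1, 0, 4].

g[-1,0] = (-2 - (-10)) / (0 - (-1)) = 8
g[0,4] = (-50 - (-2)) / (4 - 0) = -12
g[-1,0,4] = (-12 - 8) / (4 - (-1)) = -4

-4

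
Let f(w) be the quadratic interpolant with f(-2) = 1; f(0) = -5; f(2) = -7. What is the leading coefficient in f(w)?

1/2

The leading coefficient equals the top divided difference f[-2,0,2].
f[-2,0] = (-5 - 1) / (0 - (-2)) = -3
f[0,2] = (-7 - (-5)) / (2 - 0) = -1
f[-2,0,2] = (-1 - (-3)) / (2 - (-2)) = 1/2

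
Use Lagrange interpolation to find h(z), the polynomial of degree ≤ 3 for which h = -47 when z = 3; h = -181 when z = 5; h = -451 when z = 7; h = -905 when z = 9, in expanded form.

h(z) = -z^3 - 2z^2 - 2z + 4

L_0(z) = (z - 5)(z - 7)(z - 9) / [-48] = -(1/48)z^3 + (7/16)z^2 - (143/48)z + 105/16
L_1(z) = (z - 3)(z - 7)(z - 9) / [16] = (1/16)z^3 - (19/16)z^2 + (111/16)z - 189/16
L_2(z) = (z - 3)(z - 5)(z - 9) / [-16] = -(1/16)z^3 + (17/16)z^2 - (87/16)z + 135/16
L_3(z) = (z - 3)(z - 5)(z - 7) / [48] = (1/48)z^3 - (5/16)z^2 + (71/48)z - 35/16
h(z) = (-47)·L_0 + (-181)·L_1 + (-451)·L_2 + (-905)·L_3
  (-47)·L_0(z) = (47/48)z^3 - (329/16)z^2 + (6721/48)z - 4935/16
  (-181)·L_1(z) = -(181/16)z^3 + (3439/16)z^2 - (20091/16)z + 34209/16
  (-451)·L_2(z) = (451/16)z^3 - (7667/16)z^2 + (39237/16)z - 60885/16
  (-905)·L_3(z) = -(905/48)z^3 + (4525/16)z^2 - (64255/48)z + 31675/16
Adding term by term: -z^3 - 2z^2 - 2z + 4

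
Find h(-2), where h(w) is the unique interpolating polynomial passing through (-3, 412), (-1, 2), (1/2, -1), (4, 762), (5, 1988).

84

Evaluate each Lagrange basis at w = -2:
L_0(-2) = (-1)·(-5/2)·(-6)·(-7)/[(-2)·(-7/2)·(-7)·(-8)] = 15/56
L_1(-2) = (1)·(-5/2)·(-6)·(-7)/[(2)·(-3/2)·(-5)·(-6)] = 7/6
L_2(-2) = (1)·(-1)·(-6)·(-7)/[(7/2)·(3/2)·(-7/2)·(-9/2)] = -32/63
L_3(-2) = (1)·(-1)·(-5/2)·(-7)/[(7)·(5)·(7/2)·(-1)] = 1/7
L_4(-2) = (1)·(-1)·(-5/2)·(-6)/[(8)·(6)·(9/2)·(1)] = -5/72
Sum: 412·(15/56) + 2·(7/6) + (-1)·(-32/63) + 762·(1/7) + 1988·(-5/72) = 84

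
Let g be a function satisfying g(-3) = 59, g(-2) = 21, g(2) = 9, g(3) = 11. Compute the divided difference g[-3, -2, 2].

7

g[-3,-2] = (21 - 59) / (-2 - (-3)) = -38
g[-2,2] = (9 - 21) / (2 - (-2)) = -3
g[-3,-2,2] = (-3 - (-38)) / (2 - (-3)) = 7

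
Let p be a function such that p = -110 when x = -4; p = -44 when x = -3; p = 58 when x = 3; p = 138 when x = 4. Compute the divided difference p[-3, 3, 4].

9

p[-3,3] = (58 - (-44)) / (3 - (-3)) = 17
p[3,4] = (138 - 58) / (4 - 3) = 80
p[-3,3,4] = (80 - 17) / (4 - (-3)) = 9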